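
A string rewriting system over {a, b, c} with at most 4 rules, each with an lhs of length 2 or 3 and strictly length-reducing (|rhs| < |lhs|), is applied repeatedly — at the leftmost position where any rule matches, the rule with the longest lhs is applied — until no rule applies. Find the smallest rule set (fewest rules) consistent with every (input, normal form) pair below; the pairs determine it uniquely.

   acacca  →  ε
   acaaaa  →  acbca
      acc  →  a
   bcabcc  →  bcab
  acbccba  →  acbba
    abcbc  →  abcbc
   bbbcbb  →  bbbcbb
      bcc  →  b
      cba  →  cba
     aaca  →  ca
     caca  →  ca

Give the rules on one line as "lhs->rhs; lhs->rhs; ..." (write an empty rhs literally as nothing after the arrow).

  | acacca => acca => aa => ε
  | acaaaa => acbca
  | acc => a
  | bcabcc => bcab

aa->; aaa->bc; cac->c; cc->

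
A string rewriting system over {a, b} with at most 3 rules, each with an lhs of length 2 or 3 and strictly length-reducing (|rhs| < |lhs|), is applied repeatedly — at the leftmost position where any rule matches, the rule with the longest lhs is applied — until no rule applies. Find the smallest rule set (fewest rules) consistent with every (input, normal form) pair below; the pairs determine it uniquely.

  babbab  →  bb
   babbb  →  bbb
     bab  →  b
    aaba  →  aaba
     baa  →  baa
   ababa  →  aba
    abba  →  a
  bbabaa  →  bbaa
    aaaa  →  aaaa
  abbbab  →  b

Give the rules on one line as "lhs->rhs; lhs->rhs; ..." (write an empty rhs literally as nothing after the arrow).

abb->; bab->b

  | babbab => bbab => bb
  | babbb => bbb
  | bab => b
  | aaba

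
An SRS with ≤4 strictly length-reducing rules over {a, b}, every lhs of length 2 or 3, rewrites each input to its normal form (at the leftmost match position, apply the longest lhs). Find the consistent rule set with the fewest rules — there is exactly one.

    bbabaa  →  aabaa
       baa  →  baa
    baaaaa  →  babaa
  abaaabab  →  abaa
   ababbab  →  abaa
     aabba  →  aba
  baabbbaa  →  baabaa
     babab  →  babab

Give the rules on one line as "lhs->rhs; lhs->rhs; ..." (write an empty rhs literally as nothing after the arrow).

  | bbabaa => aabaa
  | baa
  | baaaaa => babaa
  | abaaabab => ababbab => abaaab => ababb => abaa

aaa->ab; bb->a; bbb->b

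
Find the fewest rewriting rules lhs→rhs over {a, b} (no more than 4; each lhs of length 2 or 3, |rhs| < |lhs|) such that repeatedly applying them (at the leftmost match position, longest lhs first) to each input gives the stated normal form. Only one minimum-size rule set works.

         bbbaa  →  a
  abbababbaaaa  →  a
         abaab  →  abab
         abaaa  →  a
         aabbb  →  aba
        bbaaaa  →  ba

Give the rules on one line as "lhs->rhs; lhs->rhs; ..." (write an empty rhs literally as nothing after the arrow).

aa->a; aaa->b; bb->a; bbb->ba

  | bbbaa => baaa => bb => a
  | abbababbaaaa => aaababbaaaa => bbabbaaaa => aabbaaaa => abbaaaa => aaaaaa => baaa => bb => a
  | abaab => abab
  | abaaa => abb => aa => a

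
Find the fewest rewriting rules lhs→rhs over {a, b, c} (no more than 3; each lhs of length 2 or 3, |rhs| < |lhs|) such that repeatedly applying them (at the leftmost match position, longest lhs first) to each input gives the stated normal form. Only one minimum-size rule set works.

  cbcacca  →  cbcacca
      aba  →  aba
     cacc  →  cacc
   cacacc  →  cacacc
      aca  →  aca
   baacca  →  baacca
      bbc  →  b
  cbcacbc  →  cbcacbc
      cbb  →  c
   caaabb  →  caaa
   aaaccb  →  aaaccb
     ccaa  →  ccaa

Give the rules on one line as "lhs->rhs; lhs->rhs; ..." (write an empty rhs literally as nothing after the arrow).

  | cbcacca
  | aba
  | cacc
  | cacacc

bb->; bbc->b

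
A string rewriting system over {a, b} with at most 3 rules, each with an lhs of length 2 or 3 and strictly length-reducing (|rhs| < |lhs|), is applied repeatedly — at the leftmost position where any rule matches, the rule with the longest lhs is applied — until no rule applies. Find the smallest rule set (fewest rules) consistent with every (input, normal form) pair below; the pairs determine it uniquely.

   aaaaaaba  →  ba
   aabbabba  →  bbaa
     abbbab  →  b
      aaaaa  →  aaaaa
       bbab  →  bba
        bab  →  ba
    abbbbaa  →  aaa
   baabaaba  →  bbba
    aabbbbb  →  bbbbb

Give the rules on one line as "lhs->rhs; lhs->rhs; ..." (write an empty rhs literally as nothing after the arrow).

aab->b; ab->a

  | aaaaaaba => aaaaba => aaba => ba
  | aabbabba => bbabba => bbaba => bbaa
  | abbbab => abbab => abab => aab => b
  | aaaaa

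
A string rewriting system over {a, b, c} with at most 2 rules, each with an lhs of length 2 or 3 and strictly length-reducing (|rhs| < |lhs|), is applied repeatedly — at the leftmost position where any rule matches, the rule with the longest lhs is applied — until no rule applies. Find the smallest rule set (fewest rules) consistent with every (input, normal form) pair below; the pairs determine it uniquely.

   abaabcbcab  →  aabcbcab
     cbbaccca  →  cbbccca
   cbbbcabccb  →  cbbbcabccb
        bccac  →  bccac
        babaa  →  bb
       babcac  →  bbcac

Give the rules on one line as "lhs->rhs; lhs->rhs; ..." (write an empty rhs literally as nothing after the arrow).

  | abaabcbcab => aabcbcab
  | cbbaccca => cbbccca
  | cbbbcabccb
  | bccac

aba->a; ba->b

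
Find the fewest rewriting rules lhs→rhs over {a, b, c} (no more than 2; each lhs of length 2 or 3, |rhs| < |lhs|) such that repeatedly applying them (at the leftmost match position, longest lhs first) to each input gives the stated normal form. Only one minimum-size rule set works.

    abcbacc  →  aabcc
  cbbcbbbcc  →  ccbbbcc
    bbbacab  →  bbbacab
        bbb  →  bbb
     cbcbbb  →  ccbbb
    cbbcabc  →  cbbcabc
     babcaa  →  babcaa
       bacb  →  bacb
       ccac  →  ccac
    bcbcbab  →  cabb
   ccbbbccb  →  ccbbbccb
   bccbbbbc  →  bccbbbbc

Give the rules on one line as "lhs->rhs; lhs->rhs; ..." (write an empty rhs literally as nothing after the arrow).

  | abcbacc => acbacc => aabcc
  | cbbcbbbcc => cbcbbbcc => ccbbbcc
  | bbbacab
  | bbb

bcb->cb; cba->ab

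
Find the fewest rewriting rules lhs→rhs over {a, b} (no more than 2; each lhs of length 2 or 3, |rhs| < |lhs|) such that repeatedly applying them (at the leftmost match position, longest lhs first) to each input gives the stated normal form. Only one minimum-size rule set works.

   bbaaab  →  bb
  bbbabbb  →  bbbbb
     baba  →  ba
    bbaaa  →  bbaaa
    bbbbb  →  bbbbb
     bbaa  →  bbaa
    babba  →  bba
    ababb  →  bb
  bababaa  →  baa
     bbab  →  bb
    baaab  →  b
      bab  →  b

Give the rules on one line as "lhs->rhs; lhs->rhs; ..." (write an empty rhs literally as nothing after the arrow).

ab->b; bab->b

  | bbaaab => bbaab => bbab => bb
  | bbbabbb => bbbbb
  | baba => ba
  | bbaaa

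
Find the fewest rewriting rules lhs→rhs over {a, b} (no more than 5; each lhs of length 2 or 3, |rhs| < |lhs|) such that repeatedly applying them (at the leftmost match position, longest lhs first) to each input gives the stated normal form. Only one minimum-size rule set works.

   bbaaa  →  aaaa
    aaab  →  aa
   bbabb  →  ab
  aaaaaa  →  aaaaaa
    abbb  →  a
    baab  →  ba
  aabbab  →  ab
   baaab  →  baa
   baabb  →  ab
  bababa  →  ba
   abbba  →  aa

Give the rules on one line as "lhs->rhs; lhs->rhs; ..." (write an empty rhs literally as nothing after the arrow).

aab->a; aba->ba; bab->ab; bb->a

  | bbaaa => aaaa
  | aaab => aa
  | bbabb => aabb => ab
  | aaaaaa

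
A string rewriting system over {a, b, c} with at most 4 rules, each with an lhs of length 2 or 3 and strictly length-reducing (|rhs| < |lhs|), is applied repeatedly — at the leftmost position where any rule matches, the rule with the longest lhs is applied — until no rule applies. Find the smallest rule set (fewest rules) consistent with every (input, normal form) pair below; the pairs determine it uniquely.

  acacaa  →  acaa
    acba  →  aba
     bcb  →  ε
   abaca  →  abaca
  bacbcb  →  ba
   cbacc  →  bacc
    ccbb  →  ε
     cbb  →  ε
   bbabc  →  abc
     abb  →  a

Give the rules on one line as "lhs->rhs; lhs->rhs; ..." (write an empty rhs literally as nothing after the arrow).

  | acacaa => acaa
  | acba => aba
  | bcb => bb => ε
  | abaca

bb->; cac->c; cb->b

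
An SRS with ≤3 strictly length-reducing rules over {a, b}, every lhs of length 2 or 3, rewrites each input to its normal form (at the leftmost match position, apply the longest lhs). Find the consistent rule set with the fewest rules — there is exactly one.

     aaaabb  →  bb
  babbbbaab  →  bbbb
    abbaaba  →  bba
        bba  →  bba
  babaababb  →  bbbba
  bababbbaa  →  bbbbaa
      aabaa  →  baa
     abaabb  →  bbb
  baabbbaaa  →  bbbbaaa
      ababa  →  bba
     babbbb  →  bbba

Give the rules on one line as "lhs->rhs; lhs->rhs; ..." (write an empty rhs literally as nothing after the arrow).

  | aaaabb => aabb => bb
  | babbbbaab => bbabbaab => bbbaaab => bbbab => bbbb
  | abbaaba => baaaba => baba => bba
  | bba

aab->b; ab->b; abb->ba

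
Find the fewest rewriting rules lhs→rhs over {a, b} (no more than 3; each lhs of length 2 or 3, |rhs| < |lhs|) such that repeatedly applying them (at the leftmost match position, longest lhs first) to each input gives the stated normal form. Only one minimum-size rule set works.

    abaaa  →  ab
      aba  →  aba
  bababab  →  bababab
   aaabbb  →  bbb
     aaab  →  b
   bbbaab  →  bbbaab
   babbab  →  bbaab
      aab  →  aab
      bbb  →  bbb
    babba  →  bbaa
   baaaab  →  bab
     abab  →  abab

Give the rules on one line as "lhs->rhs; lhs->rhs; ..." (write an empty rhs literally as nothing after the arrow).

aaa->; abb->ba

  | abaaa => ab
  | aba
  | bababab
  | aaabbb => bbb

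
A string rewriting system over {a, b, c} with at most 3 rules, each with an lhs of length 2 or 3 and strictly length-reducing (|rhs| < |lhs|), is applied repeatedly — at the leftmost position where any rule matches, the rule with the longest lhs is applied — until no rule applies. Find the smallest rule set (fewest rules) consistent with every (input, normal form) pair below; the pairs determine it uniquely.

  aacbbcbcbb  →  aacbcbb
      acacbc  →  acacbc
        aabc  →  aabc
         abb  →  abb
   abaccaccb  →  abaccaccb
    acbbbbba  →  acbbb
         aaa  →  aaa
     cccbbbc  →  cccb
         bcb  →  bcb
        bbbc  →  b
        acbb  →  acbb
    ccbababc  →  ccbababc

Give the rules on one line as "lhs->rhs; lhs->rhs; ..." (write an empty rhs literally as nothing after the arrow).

  | aacbbcbcbb => aacbcbb
  | acacbc
  | aabc
  | abb

bba->; bbc->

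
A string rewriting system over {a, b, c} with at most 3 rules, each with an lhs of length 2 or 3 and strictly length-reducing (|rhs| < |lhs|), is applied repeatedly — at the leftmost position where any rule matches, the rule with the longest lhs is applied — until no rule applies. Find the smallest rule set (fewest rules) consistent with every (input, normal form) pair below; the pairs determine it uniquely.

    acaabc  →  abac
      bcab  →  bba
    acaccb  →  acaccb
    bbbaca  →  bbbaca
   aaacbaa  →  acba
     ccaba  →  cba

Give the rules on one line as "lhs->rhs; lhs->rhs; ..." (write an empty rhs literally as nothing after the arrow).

aa->a; cab->ba

  | acaabc => acabc => abac
  | bcab => bba
  | acaccb
  | bbbaca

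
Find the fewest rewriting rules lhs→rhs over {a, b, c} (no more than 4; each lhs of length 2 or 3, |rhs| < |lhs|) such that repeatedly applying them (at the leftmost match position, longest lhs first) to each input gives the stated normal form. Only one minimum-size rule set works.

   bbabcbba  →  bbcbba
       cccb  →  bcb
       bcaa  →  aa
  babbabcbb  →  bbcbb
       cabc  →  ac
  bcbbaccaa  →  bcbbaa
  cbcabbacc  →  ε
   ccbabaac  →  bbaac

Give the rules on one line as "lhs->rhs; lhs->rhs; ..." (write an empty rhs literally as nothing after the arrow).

ab->; bca->a; cab->a; cc->b

  | bbabcbba => bbcbba
  | cccb => bcb
  | bcaa => aa
  | babbabcbb => bbabcbb => bbcbb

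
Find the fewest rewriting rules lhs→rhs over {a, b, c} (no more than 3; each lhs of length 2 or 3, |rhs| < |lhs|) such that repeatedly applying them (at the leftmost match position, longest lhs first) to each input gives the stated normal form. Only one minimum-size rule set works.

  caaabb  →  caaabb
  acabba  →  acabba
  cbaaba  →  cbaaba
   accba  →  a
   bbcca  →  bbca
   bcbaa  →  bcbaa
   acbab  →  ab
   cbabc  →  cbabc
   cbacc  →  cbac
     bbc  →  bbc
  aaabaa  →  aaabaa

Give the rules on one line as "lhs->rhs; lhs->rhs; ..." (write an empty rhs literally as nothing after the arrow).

  | caaabb
  | acabba
  | cbaaba
  | accba => acba => a

acb->; cc->c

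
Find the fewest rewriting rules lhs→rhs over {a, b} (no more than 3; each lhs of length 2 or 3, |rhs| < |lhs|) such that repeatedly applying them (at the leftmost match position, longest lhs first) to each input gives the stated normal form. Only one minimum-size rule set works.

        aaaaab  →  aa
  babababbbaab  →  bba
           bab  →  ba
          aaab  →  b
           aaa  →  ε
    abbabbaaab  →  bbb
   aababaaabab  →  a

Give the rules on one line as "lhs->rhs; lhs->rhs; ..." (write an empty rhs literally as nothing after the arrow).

  | aaaaab => aab => aa
  | babababbbaab => bbabbbaab => bbabbaab => bbabaab => bbab => bba
  | bab => ba
  | aaab => b

aaa->; ab->a; aba->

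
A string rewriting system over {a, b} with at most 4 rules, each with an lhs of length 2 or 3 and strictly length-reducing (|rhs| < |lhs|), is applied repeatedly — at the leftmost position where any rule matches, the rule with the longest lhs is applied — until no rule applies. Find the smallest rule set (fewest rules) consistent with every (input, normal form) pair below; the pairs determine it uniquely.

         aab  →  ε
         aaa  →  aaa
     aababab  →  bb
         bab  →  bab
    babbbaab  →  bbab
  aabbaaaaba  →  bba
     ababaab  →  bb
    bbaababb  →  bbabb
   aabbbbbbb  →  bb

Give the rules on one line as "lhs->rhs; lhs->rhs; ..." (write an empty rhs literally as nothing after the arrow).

  | aab => ε
  | aaa
  | aababab => abab => bb
  | bab

aab->; aba->b; baa->bb; bbb->b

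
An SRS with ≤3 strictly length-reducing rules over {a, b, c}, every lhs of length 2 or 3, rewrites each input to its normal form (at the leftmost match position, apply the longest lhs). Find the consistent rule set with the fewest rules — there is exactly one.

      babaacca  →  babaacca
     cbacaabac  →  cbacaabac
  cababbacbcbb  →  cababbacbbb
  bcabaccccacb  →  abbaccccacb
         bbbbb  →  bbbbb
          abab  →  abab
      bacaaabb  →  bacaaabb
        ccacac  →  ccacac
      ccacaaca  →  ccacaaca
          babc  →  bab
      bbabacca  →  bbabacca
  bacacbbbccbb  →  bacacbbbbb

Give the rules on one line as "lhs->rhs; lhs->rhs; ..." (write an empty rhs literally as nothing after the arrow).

bc->b; bca->ab

  | babaacca
  | cbacaabac
  | cababbacbcbb => cababbacbbb
  | bcabaccccacb => abbaccccacb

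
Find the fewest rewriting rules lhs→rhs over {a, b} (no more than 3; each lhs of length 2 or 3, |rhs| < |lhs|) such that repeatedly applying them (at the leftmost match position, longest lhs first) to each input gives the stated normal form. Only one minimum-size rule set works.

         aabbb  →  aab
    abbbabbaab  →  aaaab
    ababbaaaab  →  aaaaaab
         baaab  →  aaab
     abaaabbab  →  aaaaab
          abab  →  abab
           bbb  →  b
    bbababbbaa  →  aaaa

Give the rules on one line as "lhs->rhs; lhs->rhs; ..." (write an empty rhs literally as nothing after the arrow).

baa->aa; bb->

  | aabbb => aab
  | abbbabbaab => ababbaab => abaaab => aaaab
  | ababbaaaab => abaaaaab => aaaaaab
  | baaab => aaab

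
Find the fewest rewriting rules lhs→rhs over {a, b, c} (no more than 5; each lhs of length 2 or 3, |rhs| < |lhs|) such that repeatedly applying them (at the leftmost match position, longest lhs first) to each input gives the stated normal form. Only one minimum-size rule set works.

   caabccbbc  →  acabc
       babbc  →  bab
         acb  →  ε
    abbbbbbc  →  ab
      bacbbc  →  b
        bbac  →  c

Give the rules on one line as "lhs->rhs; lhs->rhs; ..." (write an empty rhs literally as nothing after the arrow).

  | caabccbbc => cbccbbc => accbbc => acabc
  | babbc => bab
  | acb => aa => ε
  | abbbbbbc => aabbbbc => bbbbc => abbc => ab

aa->; bb->a; bbc->b; cb->a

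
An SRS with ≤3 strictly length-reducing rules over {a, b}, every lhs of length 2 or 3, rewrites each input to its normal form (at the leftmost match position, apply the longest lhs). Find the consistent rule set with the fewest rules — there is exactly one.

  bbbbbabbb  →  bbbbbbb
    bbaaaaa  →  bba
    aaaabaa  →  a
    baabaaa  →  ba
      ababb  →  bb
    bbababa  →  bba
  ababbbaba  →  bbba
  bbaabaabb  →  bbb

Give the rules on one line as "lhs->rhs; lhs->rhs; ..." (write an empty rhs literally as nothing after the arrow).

aa->a; aba->; bab->b

  | bbbbbabbb => bbbbbbb
  | bbaaaaa => bbaaaa => bbaaa => bbaa => bba
  | aaaabaa => aaabaa => aabaa => abaa => a
  | baabaaa => babaaa => baaa => baa => ba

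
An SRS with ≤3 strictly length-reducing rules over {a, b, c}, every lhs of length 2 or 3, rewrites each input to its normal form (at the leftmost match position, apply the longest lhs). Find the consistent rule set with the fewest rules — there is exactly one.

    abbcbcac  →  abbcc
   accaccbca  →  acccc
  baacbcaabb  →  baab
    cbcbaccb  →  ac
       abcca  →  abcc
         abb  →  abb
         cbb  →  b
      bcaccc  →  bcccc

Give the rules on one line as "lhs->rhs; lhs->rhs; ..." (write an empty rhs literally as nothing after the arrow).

  | abbcbcac => abbcac => abbcc
  | accaccbca => accccbca => acccca => acccc
  | baacbcaabb => baacaabb => baacabb => baacbb => baab
  | cbcbaccb => cbaccb => accb => ac

ca->c; cb->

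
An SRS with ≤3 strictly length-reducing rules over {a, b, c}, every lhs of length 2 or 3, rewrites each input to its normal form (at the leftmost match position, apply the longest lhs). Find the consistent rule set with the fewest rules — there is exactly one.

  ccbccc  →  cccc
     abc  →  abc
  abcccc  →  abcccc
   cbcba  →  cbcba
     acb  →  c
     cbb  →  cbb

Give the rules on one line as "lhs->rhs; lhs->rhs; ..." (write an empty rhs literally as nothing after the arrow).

acb->c; ccb->c

  | ccbccc => cccc
  | abc
  | abcccc
  | cbcba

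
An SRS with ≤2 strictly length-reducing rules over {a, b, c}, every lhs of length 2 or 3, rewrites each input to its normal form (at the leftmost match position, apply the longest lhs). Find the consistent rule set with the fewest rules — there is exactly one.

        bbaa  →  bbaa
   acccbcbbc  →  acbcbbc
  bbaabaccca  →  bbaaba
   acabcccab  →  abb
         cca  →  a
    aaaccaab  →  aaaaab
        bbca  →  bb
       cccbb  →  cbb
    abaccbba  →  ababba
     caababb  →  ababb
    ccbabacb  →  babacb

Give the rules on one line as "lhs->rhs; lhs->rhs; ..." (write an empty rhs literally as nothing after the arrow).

ca->; cc->

  | bbaa
  | acccbcbbc => acbcbbc
  | bbaabaccca => bbaabaca => bbaaba
  | acabcccab => abcccab => abcab => abb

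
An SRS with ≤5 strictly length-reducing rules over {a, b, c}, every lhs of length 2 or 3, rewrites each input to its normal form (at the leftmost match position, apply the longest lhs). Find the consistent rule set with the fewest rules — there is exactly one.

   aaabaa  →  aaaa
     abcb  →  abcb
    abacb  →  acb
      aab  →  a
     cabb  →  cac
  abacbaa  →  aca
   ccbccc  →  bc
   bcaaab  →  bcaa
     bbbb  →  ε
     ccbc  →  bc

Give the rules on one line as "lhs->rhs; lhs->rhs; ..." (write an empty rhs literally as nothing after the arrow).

aab->a; ba->; bb->c; cc->

  | aaabaa => aaaa
  | abcb
  | abacb => acb
  | aab => a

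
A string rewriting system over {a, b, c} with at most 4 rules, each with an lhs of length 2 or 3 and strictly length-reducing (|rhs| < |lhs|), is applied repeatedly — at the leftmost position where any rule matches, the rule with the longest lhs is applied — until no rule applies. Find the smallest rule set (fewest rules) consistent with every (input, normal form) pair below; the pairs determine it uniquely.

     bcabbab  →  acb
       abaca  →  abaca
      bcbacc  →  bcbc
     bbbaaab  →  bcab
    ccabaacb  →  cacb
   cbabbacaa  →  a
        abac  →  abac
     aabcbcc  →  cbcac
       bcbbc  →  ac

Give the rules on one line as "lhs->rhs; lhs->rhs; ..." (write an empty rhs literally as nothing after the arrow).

  | bcabbab => bcaab => bccb => acb
  | abaca
  | bcbacc => bcbaa => bcbc
  | bbbaaab => baaab => bcab

aa->c; bb->; bcc->ac; cc->a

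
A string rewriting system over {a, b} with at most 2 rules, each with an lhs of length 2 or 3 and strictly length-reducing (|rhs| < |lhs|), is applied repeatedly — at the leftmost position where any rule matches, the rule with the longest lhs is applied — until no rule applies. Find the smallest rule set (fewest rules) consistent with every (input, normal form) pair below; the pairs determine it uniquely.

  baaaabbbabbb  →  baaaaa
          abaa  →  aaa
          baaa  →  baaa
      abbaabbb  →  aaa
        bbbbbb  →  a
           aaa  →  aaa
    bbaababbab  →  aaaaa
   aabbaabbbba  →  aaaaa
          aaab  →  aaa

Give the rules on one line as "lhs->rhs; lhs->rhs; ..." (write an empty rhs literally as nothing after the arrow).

  | baaaabbbabbb => baaaabbabbb => baaaababbb => baaaaabbb => baaaaabb => baaaaab => baaaaa
  | abaa => aaa
  | baaa
  | abbaabbb => abaabbb => aaabbb => aaabb => aaab => aaa

ab->a; bb->a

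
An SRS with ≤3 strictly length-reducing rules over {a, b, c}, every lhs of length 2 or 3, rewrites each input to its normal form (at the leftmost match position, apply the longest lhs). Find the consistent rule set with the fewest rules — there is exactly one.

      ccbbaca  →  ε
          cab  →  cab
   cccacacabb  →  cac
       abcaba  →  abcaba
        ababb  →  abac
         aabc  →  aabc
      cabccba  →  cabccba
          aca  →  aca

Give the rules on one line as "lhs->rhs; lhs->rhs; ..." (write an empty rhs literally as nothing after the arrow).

bb->c; cca->

  | ccbbaca => cccaca => cca => ε
  | cab
  | cccacacabb => ccacabb => cabb => cac
  | abcaba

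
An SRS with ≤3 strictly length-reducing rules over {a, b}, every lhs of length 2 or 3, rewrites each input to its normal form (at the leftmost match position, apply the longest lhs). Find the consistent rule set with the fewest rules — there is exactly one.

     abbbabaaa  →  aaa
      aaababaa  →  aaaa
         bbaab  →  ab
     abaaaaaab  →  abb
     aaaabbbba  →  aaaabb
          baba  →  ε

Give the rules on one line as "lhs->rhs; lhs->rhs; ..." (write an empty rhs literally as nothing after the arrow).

ba->b; bba->

  | abbbabaaa => abbaaa => aaa
  | aaababaa => aaabbaa => aaaa
  | bbaab => ab
  | abaaaaaab => abaaaaab => abaaaab => abaaab => abaab => abab => abb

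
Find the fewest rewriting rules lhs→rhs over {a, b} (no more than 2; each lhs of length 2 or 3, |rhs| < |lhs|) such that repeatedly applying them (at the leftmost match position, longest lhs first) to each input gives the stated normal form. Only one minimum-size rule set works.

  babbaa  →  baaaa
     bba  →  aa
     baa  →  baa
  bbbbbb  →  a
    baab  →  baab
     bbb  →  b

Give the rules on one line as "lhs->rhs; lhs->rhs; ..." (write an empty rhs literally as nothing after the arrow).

  | babbaa => baaaa
  | bba => aa
  | baa
  | bbbbbb => bbbb => bb => a

bb->a; bbb->b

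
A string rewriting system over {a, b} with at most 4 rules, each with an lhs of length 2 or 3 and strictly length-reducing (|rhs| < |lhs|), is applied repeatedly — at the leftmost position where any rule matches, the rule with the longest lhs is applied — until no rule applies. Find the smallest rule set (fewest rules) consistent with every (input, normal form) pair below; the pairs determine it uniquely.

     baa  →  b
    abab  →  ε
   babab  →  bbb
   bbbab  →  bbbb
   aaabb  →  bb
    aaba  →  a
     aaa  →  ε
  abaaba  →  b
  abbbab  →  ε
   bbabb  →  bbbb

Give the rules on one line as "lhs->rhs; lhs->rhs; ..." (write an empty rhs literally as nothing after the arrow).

  | baa => ba => b
  | abab => aab => ε
  | babab => bbab => bbb
  | bbbab => bbbb

aaa->; aab->; ab->a; ba->b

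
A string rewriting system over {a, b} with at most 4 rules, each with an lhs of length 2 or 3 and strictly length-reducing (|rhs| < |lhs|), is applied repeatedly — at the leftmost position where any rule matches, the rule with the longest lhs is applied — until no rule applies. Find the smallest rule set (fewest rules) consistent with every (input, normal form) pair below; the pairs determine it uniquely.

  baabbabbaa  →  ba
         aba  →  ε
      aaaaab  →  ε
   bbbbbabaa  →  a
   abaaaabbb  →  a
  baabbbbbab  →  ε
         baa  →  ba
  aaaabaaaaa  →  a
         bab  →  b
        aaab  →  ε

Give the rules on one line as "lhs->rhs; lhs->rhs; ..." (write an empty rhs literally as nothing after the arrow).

aa->a; ab->; aba->; bb->a

  | baabbabbaa => babbabbaa => bbabbaa => aabbaa => abbaa => baa => ba
  | aba => ε
  | aaaaab => aaaab => aaab => aab => ab => ε
  | bbbbbabaa => abbbabaa => bbabaa => aabaa => abaa => a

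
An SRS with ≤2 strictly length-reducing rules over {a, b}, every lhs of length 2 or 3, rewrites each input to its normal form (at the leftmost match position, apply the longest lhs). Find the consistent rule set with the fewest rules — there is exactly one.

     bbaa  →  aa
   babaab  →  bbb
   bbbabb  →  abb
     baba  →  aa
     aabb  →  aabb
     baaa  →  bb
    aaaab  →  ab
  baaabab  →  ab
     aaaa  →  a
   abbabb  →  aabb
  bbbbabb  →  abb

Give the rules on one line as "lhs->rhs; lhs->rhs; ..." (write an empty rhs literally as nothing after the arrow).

  | bbaa => baa => aa
  | babaab => abaab => aaab => bbb
  | bbbabb => bbabb => babb => abb
  | baba => aba => aa

aaa->bb; ba->a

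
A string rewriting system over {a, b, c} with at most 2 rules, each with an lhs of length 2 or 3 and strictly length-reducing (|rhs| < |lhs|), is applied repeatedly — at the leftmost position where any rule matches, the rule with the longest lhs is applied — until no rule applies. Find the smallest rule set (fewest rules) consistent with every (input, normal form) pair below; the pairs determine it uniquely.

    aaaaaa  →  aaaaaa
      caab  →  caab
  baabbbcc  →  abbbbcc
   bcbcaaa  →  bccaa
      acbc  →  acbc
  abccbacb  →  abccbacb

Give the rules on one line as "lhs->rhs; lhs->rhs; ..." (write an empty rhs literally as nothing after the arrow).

  | aaaaaa
  | caab
  | baabbbcc => abbbbcc
  | bcbcaaa => bccaa

baa->ab; bca->c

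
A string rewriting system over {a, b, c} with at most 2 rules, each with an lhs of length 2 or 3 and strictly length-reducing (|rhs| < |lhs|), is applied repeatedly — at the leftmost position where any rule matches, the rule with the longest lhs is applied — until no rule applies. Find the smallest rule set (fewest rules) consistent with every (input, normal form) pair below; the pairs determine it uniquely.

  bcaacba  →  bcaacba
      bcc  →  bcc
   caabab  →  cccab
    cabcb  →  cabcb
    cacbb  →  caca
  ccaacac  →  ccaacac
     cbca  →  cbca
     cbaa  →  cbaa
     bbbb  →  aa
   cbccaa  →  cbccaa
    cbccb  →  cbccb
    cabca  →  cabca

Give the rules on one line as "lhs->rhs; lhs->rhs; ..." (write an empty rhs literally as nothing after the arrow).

  | bcaacba
  | bcc
  | caabab => cccab
  | cabcb

aab->cc; bb->a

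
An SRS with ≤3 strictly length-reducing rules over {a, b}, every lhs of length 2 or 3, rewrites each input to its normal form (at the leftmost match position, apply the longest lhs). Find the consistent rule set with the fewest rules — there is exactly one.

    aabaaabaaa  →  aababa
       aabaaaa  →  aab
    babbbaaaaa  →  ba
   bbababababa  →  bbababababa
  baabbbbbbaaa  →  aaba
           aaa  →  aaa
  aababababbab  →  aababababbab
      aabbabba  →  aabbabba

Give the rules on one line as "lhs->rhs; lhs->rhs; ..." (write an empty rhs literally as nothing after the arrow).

baa->b; bbb->a

  | aabaaabaaa => aababaaa => aababa
  | aabaaaa => aabaa => aab
  | babbbaaaaa => baaaaaaa => baaaaa => baaa => ba
  | bbababababa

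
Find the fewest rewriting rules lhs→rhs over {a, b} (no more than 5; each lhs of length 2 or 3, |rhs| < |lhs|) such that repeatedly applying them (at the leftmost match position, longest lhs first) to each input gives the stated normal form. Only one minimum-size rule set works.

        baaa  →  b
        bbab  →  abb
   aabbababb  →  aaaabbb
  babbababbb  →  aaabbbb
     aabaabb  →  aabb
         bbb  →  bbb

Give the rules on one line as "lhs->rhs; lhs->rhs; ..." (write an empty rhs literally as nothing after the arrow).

  | baaa => baa => ba => b
  | bbab => abb
  | aabbababb => aaabbabb => aaaabbb
  | babbababbb => abbababbb => aabbabbb => aaabbbb

aba->; ba->b; bab->ab; bba->ab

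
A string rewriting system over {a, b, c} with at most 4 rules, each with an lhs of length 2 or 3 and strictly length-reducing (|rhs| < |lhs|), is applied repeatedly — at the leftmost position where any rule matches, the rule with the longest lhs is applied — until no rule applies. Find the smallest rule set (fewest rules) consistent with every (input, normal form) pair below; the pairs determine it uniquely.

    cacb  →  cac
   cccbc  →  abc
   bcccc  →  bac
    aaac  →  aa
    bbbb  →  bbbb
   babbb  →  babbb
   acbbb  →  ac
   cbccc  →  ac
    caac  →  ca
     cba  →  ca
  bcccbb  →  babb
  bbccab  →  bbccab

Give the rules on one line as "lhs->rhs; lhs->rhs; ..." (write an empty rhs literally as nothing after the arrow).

  | cacb => cac
  | cccbc => abc
  | bcccc => bac
  | aaac => aa

aac->a; cb->c; ccc->a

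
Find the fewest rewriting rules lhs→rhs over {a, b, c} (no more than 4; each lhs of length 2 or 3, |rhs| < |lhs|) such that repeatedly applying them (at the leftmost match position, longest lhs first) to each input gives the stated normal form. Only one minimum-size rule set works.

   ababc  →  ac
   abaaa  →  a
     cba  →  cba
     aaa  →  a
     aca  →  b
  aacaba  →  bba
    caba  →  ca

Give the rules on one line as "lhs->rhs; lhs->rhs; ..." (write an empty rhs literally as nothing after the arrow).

  | ababc => aabc => abc => ac
  | abaaa => aaaa => aaa => aa => a
  | cba
  | aaa => aa => a

aa->a; ab->a; aca->b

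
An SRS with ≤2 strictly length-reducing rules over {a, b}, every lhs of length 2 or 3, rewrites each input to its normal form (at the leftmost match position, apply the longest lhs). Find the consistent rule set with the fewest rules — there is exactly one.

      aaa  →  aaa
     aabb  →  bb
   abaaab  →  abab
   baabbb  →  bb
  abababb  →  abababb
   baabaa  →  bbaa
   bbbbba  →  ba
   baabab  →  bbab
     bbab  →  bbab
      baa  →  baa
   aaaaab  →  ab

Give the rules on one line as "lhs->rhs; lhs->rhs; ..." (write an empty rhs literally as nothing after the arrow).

  | aaa
  | aabb => bb
  | abaaab => abab
  | baabbb => bbbb => bb

aab->b; bbb->b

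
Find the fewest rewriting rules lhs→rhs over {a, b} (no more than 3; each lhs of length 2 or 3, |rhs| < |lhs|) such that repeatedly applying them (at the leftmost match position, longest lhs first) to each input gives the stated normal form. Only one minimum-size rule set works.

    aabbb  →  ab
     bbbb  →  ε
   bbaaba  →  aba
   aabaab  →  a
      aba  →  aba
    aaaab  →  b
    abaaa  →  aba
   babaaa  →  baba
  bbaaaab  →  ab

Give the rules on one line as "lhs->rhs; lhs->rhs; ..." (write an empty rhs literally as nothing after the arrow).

  | aabbb => bbb => ab
  | bbbb => abb => aa => ε
  | bbaaba => aaaba => aba
  | aabaab => baab => bb => a

aa->; bb->a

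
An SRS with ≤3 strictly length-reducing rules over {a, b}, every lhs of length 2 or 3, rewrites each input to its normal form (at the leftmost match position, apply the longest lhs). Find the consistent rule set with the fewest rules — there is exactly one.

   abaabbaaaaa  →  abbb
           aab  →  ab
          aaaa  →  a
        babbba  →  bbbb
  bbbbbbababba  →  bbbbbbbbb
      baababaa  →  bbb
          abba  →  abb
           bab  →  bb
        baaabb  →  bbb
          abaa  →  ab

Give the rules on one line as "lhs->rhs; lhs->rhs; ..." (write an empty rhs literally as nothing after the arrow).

aa->a; ba->b

  | abaabbaaaaa => ababbaaaaa => abbbaaaaa => abbbaaaa => abbbaaa => abbbaa => abbba => abbb
  | aab => ab
  | aaaa => aaa => aa => a
  | babbba => bbbba => bbbb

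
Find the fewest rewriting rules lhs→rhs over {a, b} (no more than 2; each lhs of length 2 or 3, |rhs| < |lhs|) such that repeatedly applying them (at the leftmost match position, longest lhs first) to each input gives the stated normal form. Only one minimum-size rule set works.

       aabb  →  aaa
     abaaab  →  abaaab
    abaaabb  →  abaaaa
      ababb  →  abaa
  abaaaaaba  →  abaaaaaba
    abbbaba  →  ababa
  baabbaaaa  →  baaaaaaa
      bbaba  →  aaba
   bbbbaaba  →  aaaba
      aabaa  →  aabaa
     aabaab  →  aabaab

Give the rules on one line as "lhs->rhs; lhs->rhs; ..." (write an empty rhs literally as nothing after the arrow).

  | aabb => aaa
  | abaaab
  | abaaabb => abaaaa
  | ababb => abaa

bb->a; bbb->b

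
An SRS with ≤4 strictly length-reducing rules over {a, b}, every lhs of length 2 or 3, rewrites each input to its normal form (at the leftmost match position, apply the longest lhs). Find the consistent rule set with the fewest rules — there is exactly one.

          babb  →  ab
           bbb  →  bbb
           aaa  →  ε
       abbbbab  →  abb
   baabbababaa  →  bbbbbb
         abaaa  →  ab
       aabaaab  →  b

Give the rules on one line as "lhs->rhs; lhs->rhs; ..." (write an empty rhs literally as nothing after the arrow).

aa->b; ba->; baa->bb; bab->a

  | babb => ab
  | bbb
  | aaa => ba => ε
  | abbbbab => abbba => abb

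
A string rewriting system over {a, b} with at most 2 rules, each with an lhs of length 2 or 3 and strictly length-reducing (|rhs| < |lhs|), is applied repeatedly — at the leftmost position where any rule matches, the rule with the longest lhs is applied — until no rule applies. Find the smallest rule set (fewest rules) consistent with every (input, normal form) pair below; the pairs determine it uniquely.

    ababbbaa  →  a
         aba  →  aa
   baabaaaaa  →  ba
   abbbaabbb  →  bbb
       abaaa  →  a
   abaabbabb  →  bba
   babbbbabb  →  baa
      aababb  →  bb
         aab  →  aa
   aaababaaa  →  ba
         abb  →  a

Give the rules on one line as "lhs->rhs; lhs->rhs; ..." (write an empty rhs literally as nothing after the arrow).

  | ababbbaa => aabbbaa => aabbaa => aabaa => aaaa => a
  | aba => aa
  | baabaaaaa => baaaaaaa => baaaa => ba
  | abbbaabbb => abbaabbb => abaabbb => aaabbb => bbb

aaa->; ab->a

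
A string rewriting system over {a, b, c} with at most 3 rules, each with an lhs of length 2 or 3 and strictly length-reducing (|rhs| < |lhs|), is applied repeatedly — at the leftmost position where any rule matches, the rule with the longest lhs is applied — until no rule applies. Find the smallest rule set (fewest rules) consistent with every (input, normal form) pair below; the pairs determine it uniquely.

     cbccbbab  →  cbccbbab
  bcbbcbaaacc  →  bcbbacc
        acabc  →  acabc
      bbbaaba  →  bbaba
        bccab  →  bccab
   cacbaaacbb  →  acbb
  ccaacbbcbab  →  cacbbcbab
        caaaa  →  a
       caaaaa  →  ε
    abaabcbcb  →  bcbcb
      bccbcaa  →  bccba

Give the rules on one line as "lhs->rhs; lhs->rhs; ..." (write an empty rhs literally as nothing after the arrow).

aa->; baa->a; caa->a

  | cbccbbab
  | bcbbcbaaacc => bcbbcaacc => bcbbacc
  | acabc
  | bbbaaba => bbaba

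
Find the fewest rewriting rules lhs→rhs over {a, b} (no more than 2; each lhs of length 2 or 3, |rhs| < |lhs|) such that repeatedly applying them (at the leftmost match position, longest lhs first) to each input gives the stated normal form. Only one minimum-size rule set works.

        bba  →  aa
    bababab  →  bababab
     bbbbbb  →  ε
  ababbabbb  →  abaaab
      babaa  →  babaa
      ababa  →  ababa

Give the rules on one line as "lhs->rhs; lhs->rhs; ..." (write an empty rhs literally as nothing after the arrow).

  | bba => aa
  | bababab
  | bbbbbb => bbbb => bb => ε
  | ababbabbb => abaaabbb => abaaab

bb->; bba->aa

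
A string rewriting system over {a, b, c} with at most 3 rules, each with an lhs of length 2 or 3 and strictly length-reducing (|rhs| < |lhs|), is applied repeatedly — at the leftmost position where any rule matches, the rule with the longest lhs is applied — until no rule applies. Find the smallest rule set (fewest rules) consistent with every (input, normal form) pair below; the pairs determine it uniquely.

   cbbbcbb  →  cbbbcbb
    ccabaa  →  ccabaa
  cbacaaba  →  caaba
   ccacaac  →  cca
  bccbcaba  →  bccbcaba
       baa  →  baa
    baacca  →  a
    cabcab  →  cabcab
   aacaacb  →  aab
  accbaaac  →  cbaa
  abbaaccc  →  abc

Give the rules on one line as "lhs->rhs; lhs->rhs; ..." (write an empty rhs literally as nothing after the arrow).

  | cbbbcbb
  | ccabaa
  | cbacaaba => caaba
  | ccacaac => ccaac => cca

ac->; bac->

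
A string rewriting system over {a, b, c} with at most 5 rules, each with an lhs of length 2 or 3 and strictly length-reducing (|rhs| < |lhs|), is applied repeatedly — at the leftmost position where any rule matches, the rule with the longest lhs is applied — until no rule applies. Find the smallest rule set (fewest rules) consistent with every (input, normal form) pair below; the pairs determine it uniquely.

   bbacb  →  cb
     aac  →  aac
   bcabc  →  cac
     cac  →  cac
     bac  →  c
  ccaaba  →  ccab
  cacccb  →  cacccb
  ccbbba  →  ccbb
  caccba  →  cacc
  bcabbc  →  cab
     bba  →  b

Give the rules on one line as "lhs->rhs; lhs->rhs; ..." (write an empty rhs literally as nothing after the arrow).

aba->b; ba->; bbc->b; bc->c

  | bbacb => bcb => cb
  | aac
  | bcabc => cabc => cac
  | cac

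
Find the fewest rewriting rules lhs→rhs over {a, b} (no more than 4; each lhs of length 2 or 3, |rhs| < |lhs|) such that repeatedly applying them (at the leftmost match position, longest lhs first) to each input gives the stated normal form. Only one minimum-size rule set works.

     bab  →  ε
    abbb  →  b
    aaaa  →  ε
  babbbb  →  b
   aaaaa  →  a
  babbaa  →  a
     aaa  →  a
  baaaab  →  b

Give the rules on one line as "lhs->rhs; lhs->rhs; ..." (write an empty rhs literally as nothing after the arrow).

  | bab => bb => ε
  | abbb => bbb => b
  | aaaa => aa => ε
  | babbbb => bbbbb => bbb => b

aa->; ab->b; baa->a; bb->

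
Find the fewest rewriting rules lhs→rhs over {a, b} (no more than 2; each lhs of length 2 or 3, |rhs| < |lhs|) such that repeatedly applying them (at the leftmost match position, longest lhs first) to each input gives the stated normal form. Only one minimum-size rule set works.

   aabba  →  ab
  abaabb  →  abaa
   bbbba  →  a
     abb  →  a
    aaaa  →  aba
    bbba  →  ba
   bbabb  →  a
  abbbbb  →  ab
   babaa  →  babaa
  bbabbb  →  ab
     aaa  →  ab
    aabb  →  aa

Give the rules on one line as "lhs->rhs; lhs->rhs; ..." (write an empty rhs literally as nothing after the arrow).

aaa->ab; bb->

  | aabba => aaa => ab
  | abaabb => abaa
  | bbbba => bba => a
  | abb => a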